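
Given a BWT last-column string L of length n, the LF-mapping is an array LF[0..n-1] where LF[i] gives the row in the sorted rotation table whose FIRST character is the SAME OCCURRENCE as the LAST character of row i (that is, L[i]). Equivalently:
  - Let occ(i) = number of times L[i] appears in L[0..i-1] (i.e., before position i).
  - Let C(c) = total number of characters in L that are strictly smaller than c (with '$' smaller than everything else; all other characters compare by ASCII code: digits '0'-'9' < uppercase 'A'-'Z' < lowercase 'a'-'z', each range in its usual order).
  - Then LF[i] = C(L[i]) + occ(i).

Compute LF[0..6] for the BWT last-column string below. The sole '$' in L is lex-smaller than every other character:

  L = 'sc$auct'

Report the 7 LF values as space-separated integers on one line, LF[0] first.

Char counts: '$':1, 'a':1, 'c':2, 's':1, 't':1, 'u':1
C (first-col start): C('$')=0, C('a')=1, C('c')=2, C('s')=4, C('t')=5, C('u')=6
L[0]='s': occ=0, LF[0]=C('s')+0=4+0=4
L[1]='c': occ=0, LF[1]=C('c')+0=2+0=2
L[2]='$': occ=0, LF[2]=C('$')+0=0+0=0
L[3]='a': occ=0, LF[3]=C('a')+0=1+0=1
L[4]='u': occ=0, LF[4]=C('u')+0=6+0=6
L[5]='c': occ=1, LF[5]=C('c')+1=2+1=3
L[6]='t': occ=0, LF[6]=C('t')+0=5+0=5

Answer: 4 2 0 1 6 3 5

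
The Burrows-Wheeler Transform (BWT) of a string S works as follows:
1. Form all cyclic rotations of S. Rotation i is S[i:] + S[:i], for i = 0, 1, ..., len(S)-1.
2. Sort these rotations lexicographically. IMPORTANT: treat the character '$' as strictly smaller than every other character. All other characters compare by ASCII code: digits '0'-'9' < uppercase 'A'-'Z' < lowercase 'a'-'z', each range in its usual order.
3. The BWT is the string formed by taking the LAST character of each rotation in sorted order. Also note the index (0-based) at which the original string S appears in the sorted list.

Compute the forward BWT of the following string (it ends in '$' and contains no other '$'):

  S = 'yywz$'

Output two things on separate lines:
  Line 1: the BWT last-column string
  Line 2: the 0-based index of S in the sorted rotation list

Answer: zyy$w
3

Derivation:
All 5 rotations (rotation i = S[i:]+S[:i]):
  rot[0] = yywz$
  rot[1] = ywz$y
  rot[2] = wz$yy
  rot[3] = z$yyw
  rot[4] = $yywz
Sorted (with $ < everything):
  sorted[0] = $yywz  (last char: 'z')
  sorted[1] = wz$yy  (last char: 'y')
  sorted[2] = ywz$y  (last char: 'y')
  sorted[3] = yywz$  (last char: '$')
  sorted[4] = z$yyw  (last char: 'w')
Last column: zyy$w
Original string S is at sorted index 3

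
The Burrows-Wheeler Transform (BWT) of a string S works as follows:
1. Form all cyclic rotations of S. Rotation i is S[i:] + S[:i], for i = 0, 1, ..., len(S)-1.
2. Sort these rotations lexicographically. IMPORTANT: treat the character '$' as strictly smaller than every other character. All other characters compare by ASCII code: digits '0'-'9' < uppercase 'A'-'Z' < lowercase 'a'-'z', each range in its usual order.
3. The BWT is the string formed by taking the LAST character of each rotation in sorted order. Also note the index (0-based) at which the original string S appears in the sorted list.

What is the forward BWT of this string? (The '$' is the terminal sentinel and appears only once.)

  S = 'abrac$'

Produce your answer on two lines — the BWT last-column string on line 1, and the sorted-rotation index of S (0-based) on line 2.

Answer: c$raab
1

Derivation:
All 6 rotations (rotation i = S[i:]+S[:i]):
  rot[0] = abrac$
  rot[1] = brac$a
  rot[2] = rac$ab
  rot[3] = ac$abr
  rot[4] = c$abra
  rot[5] = $abrac
Sorted (with $ < everything):
  sorted[0] = $abrac  (last char: 'c')
  sorted[1] = abrac$  (last char: '$')
  sorted[2] = ac$abr  (last char: 'r')
  sorted[3] = brac$a  (last char: 'a')
  sorted[4] = c$abra  (last char: 'a')
  sorted[5] = rac$ab  (last char: 'b')
Last column: c$raab
Original string S is at sorted index 1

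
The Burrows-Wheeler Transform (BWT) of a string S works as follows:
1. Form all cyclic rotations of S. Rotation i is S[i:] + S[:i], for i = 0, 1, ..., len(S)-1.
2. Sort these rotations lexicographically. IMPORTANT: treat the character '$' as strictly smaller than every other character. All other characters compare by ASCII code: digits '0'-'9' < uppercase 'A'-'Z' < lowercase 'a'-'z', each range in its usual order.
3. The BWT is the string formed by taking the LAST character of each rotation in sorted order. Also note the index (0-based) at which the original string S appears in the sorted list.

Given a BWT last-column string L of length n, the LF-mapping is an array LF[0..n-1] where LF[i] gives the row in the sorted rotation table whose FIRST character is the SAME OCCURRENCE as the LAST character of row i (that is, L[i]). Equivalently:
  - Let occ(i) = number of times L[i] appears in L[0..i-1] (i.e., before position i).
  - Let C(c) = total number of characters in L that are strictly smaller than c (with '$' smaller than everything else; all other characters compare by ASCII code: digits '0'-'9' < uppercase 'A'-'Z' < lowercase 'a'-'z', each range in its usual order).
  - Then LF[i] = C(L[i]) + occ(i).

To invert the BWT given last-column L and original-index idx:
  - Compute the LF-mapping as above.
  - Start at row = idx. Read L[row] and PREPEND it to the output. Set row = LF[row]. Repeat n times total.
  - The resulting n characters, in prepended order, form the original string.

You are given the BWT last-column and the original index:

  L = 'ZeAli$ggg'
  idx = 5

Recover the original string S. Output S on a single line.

Answer: giggleAZ$

Derivation:
LF mapping: 2 3 1 8 7 0 4 5 6
Walk LF starting at row 5, prepending L[row]:
  step 1: row=5, L[5]='$', prepend. Next row=LF[5]=0
  step 2: row=0, L[0]='Z', prepend. Next row=LF[0]=2
  step 3: row=2, L[2]='A', prepend. Next row=LF[2]=1
  step 4: row=1, L[1]='e', prepend. Next row=LF[1]=3
  step 5: row=3, L[3]='l', prepend. Next row=LF[3]=8
  step 6: row=8, L[8]='g', prepend. Next row=LF[8]=6
  step 7: row=6, L[6]='g', prepend. Next row=LF[6]=4
  step 8: row=4, L[4]='i', prepend. Next row=LF[4]=7
  step 9: row=7, L[7]='g', prepend. Next row=LF[7]=5
Reversed output: giggleAZ$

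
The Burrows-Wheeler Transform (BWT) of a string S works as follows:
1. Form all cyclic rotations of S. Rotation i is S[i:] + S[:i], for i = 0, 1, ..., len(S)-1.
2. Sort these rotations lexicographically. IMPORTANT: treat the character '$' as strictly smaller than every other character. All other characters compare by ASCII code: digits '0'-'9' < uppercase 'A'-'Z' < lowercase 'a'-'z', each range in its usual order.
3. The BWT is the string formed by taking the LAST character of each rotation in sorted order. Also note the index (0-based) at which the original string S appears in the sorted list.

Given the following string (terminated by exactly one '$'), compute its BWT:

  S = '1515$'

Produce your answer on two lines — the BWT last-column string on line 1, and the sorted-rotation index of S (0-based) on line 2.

All 5 rotations (rotation i = S[i:]+S[:i]):
  rot[0] = 1515$
  rot[1] = 515$1
  rot[2] = 15$15
  rot[3] = 5$151
  rot[4] = $1515
Sorted (with $ < everything):
  sorted[0] = $1515  (last char: '5')
  sorted[1] = 15$15  (last char: '5')
  sorted[2] = 1515$  (last char: '$')
  sorted[3] = 5$151  (last char: '1')
  sorted[4] = 515$1  (last char: '1')
Last column: 55$11
Original string S is at sorted index 2

Answer: 55$11
2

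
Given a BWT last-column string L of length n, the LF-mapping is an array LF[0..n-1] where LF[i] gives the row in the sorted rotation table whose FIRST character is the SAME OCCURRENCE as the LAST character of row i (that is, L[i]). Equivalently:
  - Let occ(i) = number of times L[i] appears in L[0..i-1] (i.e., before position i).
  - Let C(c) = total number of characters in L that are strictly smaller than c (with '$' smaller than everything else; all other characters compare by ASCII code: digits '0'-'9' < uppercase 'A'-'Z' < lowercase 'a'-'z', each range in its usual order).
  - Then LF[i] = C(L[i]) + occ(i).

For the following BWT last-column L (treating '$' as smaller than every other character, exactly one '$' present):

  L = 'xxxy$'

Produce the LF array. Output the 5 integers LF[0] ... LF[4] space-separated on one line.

Char counts: '$':1, 'x':3, 'y':1
C (first-col start): C('$')=0, C('x')=1, C('y')=4
L[0]='x': occ=0, LF[0]=C('x')+0=1+0=1
L[1]='x': occ=1, LF[1]=C('x')+1=1+1=2
L[2]='x': occ=2, LF[2]=C('x')+2=1+2=3
L[3]='y': occ=0, LF[3]=C('y')+0=4+0=4
L[4]='$': occ=0, LF[4]=C('$')+0=0+0=0

Answer: 1 2 3 4 0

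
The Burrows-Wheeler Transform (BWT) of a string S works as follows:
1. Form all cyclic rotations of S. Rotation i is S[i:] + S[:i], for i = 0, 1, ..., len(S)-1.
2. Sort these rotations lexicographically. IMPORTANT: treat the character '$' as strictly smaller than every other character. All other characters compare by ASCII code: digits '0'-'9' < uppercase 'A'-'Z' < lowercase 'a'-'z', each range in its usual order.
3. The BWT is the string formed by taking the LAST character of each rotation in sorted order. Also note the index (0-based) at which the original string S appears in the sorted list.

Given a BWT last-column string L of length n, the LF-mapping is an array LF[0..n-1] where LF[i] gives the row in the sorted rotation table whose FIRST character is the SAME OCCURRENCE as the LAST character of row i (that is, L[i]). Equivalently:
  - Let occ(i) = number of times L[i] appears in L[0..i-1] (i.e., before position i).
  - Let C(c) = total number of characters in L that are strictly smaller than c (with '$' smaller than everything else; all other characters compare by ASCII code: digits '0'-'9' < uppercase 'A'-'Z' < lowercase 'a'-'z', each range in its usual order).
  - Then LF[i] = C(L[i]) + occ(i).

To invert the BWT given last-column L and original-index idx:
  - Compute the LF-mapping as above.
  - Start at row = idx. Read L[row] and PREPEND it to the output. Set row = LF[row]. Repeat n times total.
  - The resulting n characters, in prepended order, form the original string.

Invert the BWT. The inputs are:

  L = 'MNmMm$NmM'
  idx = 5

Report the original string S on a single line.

LF mapping: 1 4 6 2 7 0 5 8 3
Walk LF starting at row 5, prepending L[row]:
  step 1: row=5, L[5]='$', prepend. Next row=LF[5]=0
  step 2: row=0, L[0]='M', prepend. Next row=LF[0]=1
  step 3: row=1, L[1]='N', prepend. Next row=LF[1]=4
  step 4: row=4, L[4]='m', prepend. Next row=LF[4]=7
  step 5: row=7, L[7]='m', prepend. Next row=LF[7]=8
  step 6: row=8, L[8]='M', prepend. Next row=LF[8]=3
  step 7: row=3, L[3]='M', prepend. Next row=LF[3]=2
  step 8: row=2, L[2]='m', prepend. Next row=LF[2]=6
  step 9: row=6, L[6]='N', prepend. Next row=LF[6]=5
Reversed output: NmMMmmNM$

Answer: NmMMmmNM$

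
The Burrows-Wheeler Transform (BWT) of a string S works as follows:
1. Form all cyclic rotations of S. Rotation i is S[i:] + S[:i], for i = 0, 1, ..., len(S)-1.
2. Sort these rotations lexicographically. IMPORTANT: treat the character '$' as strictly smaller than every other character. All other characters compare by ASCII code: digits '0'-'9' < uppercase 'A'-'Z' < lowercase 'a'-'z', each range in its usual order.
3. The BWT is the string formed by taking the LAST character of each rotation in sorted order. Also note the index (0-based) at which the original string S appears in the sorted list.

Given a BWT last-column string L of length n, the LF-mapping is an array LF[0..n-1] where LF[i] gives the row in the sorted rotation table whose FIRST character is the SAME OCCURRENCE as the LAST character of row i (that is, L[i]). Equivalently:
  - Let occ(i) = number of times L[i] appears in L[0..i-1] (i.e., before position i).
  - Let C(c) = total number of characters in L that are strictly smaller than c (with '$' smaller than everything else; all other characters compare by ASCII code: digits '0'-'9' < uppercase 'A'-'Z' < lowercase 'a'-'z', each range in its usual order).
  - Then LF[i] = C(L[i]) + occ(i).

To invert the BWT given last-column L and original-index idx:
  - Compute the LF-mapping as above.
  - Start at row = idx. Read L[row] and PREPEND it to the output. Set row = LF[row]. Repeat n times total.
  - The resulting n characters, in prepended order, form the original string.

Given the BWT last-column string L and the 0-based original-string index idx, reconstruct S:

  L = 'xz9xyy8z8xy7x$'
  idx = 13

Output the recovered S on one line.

Answer: zxy98x8xz7yyx$

Derivation:
LF mapping: 5 12 4 6 9 10 2 13 3 7 11 1 8 0
Walk LF starting at row 13, prepending L[row]:
  step 1: row=13, L[13]='$', prepend. Next row=LF[13]=0
  step 2: row=0, L[0]='x', prepend. Next row=LF[0]=5
  step 3: row=5, L[5]='y', prepend. Next row=LF[5]=10
  step 4: row=10, L[10]='y', prepend. Next row=LF[10]=11
  step 5: row=11, L[11]='7', prepend. Next row=LF[11]=1
  step 6: row=1, L[1]='z', prepend. Next row=LF[1]=12
  step 7: row=12, L[12]='x', prepend. Next row=LF[12]=8
  step 8: row=8, L[8]='8', prepend. Next row=LF[8]=3
  step 9: row=3, L[3]='x', prepend. Next row=LF[3]=6
  step 10: row=6, L[6]='8', prepend. Next row=LF[6]=2
  step 11: row=2, L[2]='9', prepend. Next row=LF[2]=4
  step 12: row=4, L[4]='y', prepend. Next row=LF[4]=9
  step 13: row=9, L[9]='x', prepend. Next row=LF[9]=7
  step 14: row=7, L[7]='z', prepend. Next row=LF[7]=13
Reversed output: zxy98x8xz7yyx$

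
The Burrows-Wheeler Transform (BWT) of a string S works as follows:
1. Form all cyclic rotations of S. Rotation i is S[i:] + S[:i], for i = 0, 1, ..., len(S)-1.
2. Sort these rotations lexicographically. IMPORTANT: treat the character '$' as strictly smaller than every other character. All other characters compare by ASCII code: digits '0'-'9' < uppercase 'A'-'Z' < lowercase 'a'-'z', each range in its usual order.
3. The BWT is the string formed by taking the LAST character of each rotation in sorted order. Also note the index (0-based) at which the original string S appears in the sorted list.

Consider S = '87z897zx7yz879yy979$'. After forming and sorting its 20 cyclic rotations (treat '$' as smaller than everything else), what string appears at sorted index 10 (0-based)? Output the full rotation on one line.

All 20 rotations (rotation i = S[i:]+S[:i]):
  rot[0] = 87z897zx7yz879yy979$
  rot[1] = 7z897zx7yz879yy979$8
  rot[2] = z897zx7yz879yy979$87
  rot[3] = 897zx7yz879yy979$87z
  rot[4] = 97zx7yz879yy979$87z8
  rot[5] = 7zx7yz879yy979$87z89
  rot[6] = zx7yz879yy979$87z897
  rot[7] = x7yz879yy979$87z897z
  rot[8] = 7yz879yy979$87z897zx
  rot[9] = yz879yy979$87z897zx7
  rot[10] = z879yy979$87z897zx7y
  rot[11] = 879yy979$87z897zx7yz
  rot[12] = 79yy979$87z897zx7yz8
  rot[13] = 9yy979$87z897zx7yz87
  rot[14] = yy979$87z897zx7yz879
  rot[15] = y979$87z897zx7yz879y
  rot[16] = 979$87z897zx7yz879yy
  rot[17] = 79$87z897zx7yz879yy9
  rot[18] = 9$87z897zx7yz879yy97
  rot[19] = $87z897zx7yz879yy979
Sorted (with $ < everything):
  sorted[0] = $87z897zx7yz879yy979
  sorted[1] = 79$87z897zx7yz879yy9
  sorted[2] = 79yy979$87z897zx7yz8
  sorted[3] = 7yz879yy979$87z897zx
  sorted[4] = 7z897zx7yz879yy979$8
  sorted[5] = 7zx7yz879yy979$87z89
  sorted[6] = 879yy979$87z897zx7yz
  sorted[7] = 87z897zx7yz879yy979$
  sorted[8] = 897zx7yz879yy979$87z
  sorted[9] = 9$87z897zx7yz879yy97
  sorted[10] = 979$87z897zx7yz879yy
  sorted[11] = 97zx7yz879yy979$87z8
  sorted[12] = 9yy979$87z897zx7yz87
  sorted[13] = x7yz879yy979$87z897z
  sorted[14] = y979$87z897zx7yz879y
  sorted[15] = yy979$87z897zx7yz879
  sorted[16] = yz879yy979$87z897zx7
  sorted[17] = z879yy979$87z897zx7y
  sorted[18] = z897zx7yz879yy979$87
  sorted[19] = zx7yz879yy979$87z897
sorted[10] = 979$87z897zx7yz879yy

Answer: 979$87z897zx7yz879yy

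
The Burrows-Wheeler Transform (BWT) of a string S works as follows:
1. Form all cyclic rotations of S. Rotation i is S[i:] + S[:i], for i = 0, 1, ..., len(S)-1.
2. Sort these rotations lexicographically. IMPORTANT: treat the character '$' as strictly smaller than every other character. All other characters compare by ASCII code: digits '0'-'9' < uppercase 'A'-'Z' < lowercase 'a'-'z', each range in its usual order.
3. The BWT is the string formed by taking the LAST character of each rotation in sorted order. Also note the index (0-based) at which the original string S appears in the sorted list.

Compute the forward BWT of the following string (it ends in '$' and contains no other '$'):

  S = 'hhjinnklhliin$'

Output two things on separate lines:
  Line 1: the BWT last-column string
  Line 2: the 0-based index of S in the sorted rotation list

All 14 rotations (rotation i = S[i:]+S[:i]):
  rot[0] = hhjinnklhliin$
  rot[1] = hjinnklhliin$h
  rot[2] = jinnklhliin$hh
  rot[3] = innklhliin$hhj
  rot[4] = nnklhliin$hhji
  rot[5] = nklhliin$hhjin
  rot[6] = klhliin$hhjinn
  rot[7] = lhliin$hhjinnk
  rot[8] = hliin$hhjinnkl
  rot[9] = liin$hhjinnklh
  rot[10] = iin$hhjinnklhl
  rot[11] = in$hhjinnklhli
  rot[12] = n$hhjinnklhlii
  rot[13] = $hhjinnklhliin
Sorted (with $ < everything):
  sorted[0] = $hhjinnklhliin  (last char: 'n')
  sorted[1] = hhjinnklhliin$  (last char: '$')
  sorted[2] = hjinnklhliin$h  (last char: 'h')
  sorted[3] = hliin$hhjinnkl  (last char: 'l')
  sorted[4] = iin$hhjinnklhl  (last char: 'l')
  sorted[5] = in$hhjinnklhli  (last char: 'i')
  sorted[6] = innklhliin$hhj  (last char: 'j')
  sorted[7] = jinnklhliin$hh  (last char: 'h')
  sorted[8] = klhliin$hhjinn  (last char: 'n')
  sorted[9] = lhliin$hhjinnk  (last char: 'k')
  sorted[10] = liin$hhjinnklh  (last char: 'h')
  sorted[11] = n$hhjinnklhlii  (last char: 'i')
  sorted[12] = nklhliin$hhjin  (last char: 'n')
  sorted[13] = nnklhliin$hhji  (last char: 'i')
Last column: n$hllijhnkhini
Original string S is at sorted index 1

Answer: n$hllijhnkhini
1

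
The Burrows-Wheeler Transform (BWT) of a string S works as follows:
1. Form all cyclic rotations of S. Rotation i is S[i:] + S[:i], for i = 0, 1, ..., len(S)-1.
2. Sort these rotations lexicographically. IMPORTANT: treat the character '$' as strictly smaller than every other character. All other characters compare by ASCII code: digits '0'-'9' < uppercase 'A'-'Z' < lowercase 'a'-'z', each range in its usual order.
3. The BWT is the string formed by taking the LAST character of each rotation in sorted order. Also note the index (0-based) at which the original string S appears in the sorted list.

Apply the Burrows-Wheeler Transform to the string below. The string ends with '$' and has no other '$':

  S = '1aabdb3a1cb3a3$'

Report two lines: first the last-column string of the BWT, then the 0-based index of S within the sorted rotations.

Answer: 3$aabb331adca1b
1

Derivation:
All 15 rotations (rotation i = S[i:]+S[:i]):
  rot[0] = 1aabdb3a1cb3a3$
  rot[1] = aabdb3a1cb3a3$1
  rot[2] = abdb3a1cb3a3$1a
  rot[3] = bdb3a1cb3a3$1aa
  rot[4] = db3a1cb3a3$1aab
  rot[5] = b3a1cb3a3$1aabd
  rot[6] = 3a1cb3a3$1aabdb
  rot[7] = a1cb3a3$1aabdb3
  rot[8] = 1cb3a3$1aabdb3a
  rot[9] = cb3a3$1aabdb3a1
  rot[10] = b3a3$1aabdb3a1c
  rot[11] = 3a3$1aabdb3a1cb
  rot[12] = a3$1aabdb3a1cb3
  rot[13] = 3$1aabdb3a1cb3a
  rot[14] = $1aabdb3a1cb3a3
Sorted (with $ < everything):
  sorted[0] = $1aabdb3a1cb3a3  (last char: '3')
  sorted[1] = 1aabdb3a1cb3a3$  (last char: '$')
  sorted[2] = 1cb3a3$1aabdb3a  (last char: 'a')
  sorted[3] = 3$1aabdb3a1cb3a  (last char: 'a')
  sorted[4] = 3a1cb3a3$1aabdb  (last char: 'b')
  sorted[5] = 3a3$1aabdb3a1cb  (last char: 'b')
  sorted[6] = a1cb3a3$1aabdb3  (last char: '3')
  sorted[7] = a3$1aabdb3a1cb3  (last char: '3')
  sorted[8] = aabdb3a1cb3a3$1  (last char: '1')
  sorted[9] = abdb3a1cb3a3$1a  (last char: 'a')
  sorted[10] = b3a1cb3a3$1aabd  (last char: 'd')
  sorted[11] = b3a3$1aabdb3a1c  (last char: 'c')
  sorted[12] = bdb3a1cb3a3$1aa  (last char: 'a')
  sorted[13] = cb3a3$1aabdb3a1  (last char: '1')
  sorted[14] = db3a1cb3a3$1aab  (last char: 'b')
Last column: 3$aabb331adca1b
Original string S is at sorted index 1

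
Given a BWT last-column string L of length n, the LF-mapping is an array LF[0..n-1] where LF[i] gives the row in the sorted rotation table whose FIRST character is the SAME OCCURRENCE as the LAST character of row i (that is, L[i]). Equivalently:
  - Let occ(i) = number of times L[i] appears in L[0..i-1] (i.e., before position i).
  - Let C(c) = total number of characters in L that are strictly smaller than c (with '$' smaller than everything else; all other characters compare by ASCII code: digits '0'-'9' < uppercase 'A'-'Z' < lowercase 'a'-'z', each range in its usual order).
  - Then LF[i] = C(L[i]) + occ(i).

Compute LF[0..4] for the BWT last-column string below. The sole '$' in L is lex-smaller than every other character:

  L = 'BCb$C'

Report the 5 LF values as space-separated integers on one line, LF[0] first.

Answer: 1 2 4 0 3

Derivation:
Char counts: '$':1, 'B':1, 'C':2, 'b':1
C (first-col start): C('$')=0, C('B')=1, C('C')=2, C('b')=4
L[0]='B': occ=0, LF[0]=C('B')+0=1+0=1
L[1]='C': occ=0, LF[1]=C('C')+0=2+0=2
L[2]='b': occ=0, LF[2]=C('b')+0=4+0=4
L[3]='$': occ=0, LF[3]=C('$')+0=0+0=0
L[4]='C': occ=1, LF[4]=C('C')+1=2+1=3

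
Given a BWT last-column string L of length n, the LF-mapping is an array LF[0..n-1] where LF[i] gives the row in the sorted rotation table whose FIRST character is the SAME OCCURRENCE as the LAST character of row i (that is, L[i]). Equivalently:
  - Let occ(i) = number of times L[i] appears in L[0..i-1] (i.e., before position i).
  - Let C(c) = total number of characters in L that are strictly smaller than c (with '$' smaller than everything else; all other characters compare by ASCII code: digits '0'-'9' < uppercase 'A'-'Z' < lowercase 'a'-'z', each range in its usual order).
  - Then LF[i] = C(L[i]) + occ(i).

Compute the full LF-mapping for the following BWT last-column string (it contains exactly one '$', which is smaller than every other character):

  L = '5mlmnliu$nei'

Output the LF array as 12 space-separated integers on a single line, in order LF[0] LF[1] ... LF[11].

Answer: 1 7 5 8 9 6 3 11 0 10 2 4

Derivation:
Char counts: '$':1, '5':1, 'e':1, 'i':2, 'l':2, 'm':2, 'n':2, 'u':1
C (first-col start): C('$')=0, C('5')=1, C('e')=2, C('i')=3, C('l')=5, C('m')=7, C('n')=9, C('u')=11
L[0]='5': occ=0, LF[0]=C('5')+0=1+0=1
L[1]='m': occ=0, LF[1]=C('m')+0=7+0=7
L[2]='l': occ=0, LF[2]=C('l')+0=5+0=5
L[3]='m': occ=1, LF[3]=C('m')+1=7+1=8
L[4]='n': occ=0, LF[4]=C('n')+0=9+0=9
L[5]='l': occ=1, LF[5]=C('l')+1=5+1=6
L[6]='i': occ=0, LF[6]=C('i')+0=3+0=3
L[7]='u': occ=0, LF[7]=C('u')+0=11+0=11
L[8]='$': occ=0, LF[8]=C('$')+0=0+0=0
L[9]='n': occ=1, LF[9]=C('n')+1=9+1=10
L[10]='e': occ=0, LF[10]=C('e')+0=2+0=2
L[11]='i': occ=1, LF[11]=C('i')+1=3+1=4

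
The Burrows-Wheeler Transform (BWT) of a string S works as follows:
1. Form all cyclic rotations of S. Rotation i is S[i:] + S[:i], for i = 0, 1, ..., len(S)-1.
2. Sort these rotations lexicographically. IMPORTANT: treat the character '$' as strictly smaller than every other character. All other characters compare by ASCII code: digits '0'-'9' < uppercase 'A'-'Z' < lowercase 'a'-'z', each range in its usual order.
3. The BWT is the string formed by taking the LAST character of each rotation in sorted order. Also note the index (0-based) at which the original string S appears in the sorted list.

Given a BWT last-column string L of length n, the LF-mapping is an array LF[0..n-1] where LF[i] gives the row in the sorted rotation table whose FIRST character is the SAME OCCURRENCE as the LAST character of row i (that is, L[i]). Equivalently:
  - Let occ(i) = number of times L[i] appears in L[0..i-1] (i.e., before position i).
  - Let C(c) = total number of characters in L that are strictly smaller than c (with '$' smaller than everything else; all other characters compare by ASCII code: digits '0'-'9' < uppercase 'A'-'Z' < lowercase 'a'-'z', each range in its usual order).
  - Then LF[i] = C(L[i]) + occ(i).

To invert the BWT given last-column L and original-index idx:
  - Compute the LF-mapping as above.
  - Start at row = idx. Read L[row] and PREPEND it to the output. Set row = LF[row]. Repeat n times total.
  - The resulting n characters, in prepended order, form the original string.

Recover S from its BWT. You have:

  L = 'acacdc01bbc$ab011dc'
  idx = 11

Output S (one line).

Answer: bc1a0c1cdd1cbbac0a$

Derivation:
LF mapping: 6 12 7 13 17 14 1 3 9 10 15 0 8 11 2 4 5 18 16
Walk LF starting at row 11, prepending L[row]:
  step 1: row=11, L[11]='$', prepend. Next row=LF[11]=0
  step 2: row=0, L[0]='a', prepend. Next row=LF[0]=6
  step 3: row=6, L[6]='0', prepend. Next row=LF[6]=1
  step 4: row=1, L[1]='c', prepend. Next row=LF[1]=12
  step 5: row=12, L[12]='a', prepend. Next row=LF[12]=8
  step 6: row=8, L[8]='b', prepend. Next row=LF[8]=9
  step 7: row=9, L[9]='b', prepend. Next row=LF[9]=10
  step 8: row=10, L[10]='c', prepend. Next row=LF[10]=15
  step 9: row=15, L[15]='1', prepend. Next row=LF[15]=4
  step 10: row=4, L[4]='d', prepend. Next row=LF[4]=17
  step 11: row=17, L[17]='d', prepend. Next row=LF[17]=18
  step 12: row=18, L[18]='c', prepend. Next row=LF[18]=16
  step 13: row=16, L[16]='1', prepend. Next row=LF[16]=5
  step 14: row=5, L[5]='c', prepend. Next row=LF[5]=14
  step 15: row=14, L[14]='0', prepend. Next row=LF[14]=2
  step 16: row=2, L[2]='a', prepend. Next row=LF[2]=7
  step 17: row=7, L[7]='1', prepend. Next row=LF[7]=3
  step 18: row=3, L[3]='c', prepend. Next row=LF[3]=13
  step 19: row=13, L[13]='b', prepend. Next row=LF[13]=11
Reversed output: bc1a0c1cdd1cbbac0a$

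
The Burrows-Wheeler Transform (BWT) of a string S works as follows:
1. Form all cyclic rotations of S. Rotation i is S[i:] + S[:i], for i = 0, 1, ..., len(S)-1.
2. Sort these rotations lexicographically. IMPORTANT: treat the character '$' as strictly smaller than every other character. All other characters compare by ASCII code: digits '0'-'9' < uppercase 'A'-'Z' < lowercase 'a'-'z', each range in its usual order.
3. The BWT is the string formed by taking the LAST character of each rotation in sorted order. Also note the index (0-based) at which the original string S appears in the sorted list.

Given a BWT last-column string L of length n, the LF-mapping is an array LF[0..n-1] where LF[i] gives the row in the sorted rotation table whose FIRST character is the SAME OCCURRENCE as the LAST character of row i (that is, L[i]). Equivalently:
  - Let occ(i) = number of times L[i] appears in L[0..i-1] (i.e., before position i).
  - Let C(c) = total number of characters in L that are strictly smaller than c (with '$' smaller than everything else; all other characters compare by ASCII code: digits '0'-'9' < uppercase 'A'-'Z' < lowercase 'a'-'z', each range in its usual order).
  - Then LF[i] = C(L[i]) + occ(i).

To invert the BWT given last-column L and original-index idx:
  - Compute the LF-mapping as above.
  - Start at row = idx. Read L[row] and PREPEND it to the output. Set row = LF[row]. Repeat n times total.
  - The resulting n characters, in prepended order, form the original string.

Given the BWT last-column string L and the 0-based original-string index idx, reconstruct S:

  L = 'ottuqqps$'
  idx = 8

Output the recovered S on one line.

Answer: uqqstpto$

Derivation:
LF mapping: 1 6 7 8 3 4 2 5 0
Walk LF starting at row 8, prepending L[row]:
  step 1: row=8, L[8]='$', prepend. Next row=LF[8]=0
  step 2: row=0, L[0]='o', prepend. Next row=LF[0]=1
  step 3: row=1, L[1]='t', prepend. Next row=LF[1]=6
  step 4: row=6, L[6]='p', prepend. Next row=LF[6]=2
  step 5: row=2, L[2]='t', prepend. Next row=LF[2]=7
  step 6: row=7, L[7]='s', prepend. Next row=LF[7]=5
  step 7: row=5, L[5]='q', prepend. Next row=LF[5]=4
  step 8: row=4, L[4]='q', prepend. Next row=LF[4]=3
  step 9: row=3, L[3]='u', prepend. Next row=LF[3]=8
Reversed output: uqqstpto$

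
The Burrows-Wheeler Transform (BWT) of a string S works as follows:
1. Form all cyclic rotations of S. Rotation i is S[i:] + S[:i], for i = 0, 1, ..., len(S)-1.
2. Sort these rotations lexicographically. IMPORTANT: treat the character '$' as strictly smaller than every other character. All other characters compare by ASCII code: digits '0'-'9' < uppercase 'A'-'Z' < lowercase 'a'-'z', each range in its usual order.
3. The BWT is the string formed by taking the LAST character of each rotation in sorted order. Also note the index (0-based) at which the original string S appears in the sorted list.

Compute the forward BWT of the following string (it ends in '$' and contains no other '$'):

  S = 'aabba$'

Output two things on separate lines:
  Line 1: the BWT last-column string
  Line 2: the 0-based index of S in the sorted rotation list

Answer: ab$aba
2

Derivation:
All 6 rotations (rotation i = S[i:]+S[:i]):
  rot[0] = aabba$
  rot[1] = abba$a
  rot[2] = bba$aa
  rot[3] = ba$aab
  rot[4] = a$aabb
  rot[5] = $aabba
Sorted (with $ < everything):
  sorted[0] = $aabba  (last char: 'a')
  sorted[1] = a$aabb  (last char: 'b')
  sorted[2] = aabba$  (last char: '$')
  sorted[3] = abba$a  (last char: 'a')
  sorted[4] = ba$aab  (last char: 'b')
  sorted[5] = bba$aa  (last char: 'a')
Last column: ab$aba
Original string S is at sorted index 2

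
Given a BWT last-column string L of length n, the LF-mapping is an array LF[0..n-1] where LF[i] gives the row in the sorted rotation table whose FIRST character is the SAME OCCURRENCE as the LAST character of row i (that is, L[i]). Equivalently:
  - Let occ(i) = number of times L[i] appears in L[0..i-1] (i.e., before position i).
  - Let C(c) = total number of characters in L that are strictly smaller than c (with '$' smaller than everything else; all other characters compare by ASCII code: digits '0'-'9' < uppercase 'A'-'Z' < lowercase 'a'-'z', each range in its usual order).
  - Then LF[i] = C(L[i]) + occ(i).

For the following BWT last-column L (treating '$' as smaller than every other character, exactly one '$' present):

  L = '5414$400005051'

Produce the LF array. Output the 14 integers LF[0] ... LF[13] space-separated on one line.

Char counts: '$':1, '0':5, '1':2, '4':3, '5':3
C (first-col start): C('$')=0, C('0')=1, C('1')=6, C('4')=8, C('5')=11
L[0]='5': occ=0, LF[0]=C('5')+0=11+0=11
L[1]='4': occ=0, LF[1]=C('4')+0=8+0=8
L[2]='1': occ=0, LF[2]=C('1')+0=6+0=6
L[3]='4': occ=1, LF[3]=C('4')+1=8+1=9
L[4]='$': occ=0, LF[4]=C('$')+0=0+0=0
L[5]='4': occ=2, LF[5]=C('4')+2=8+2=10
L[6]='0': occ=0, LF[6]=C('0')+0=1+0=1
L[7]='0': occ=1, LF[7]=C('0')+1=1+1=2
L[8]='0': occ=2, LF[8]=C('0')+2=1+2=3
L[9]='0': occ=3, LF[9]=C('0')+3=1+3=4
L[10]='5': occ=1, LF[10]=C('5')+1=11+1=12
L[11]='0': occ=4, LF[11]=C('0')+4=1+4=5
L[12]='5': occ=2, LF[12]=C('5')+2=11+2=13
L[13]='1': occ=1, LF[13]=C('1')+1=6+1=7

Answer: 11 8 6 9 0 10 1 2 3 4 12 5 13 7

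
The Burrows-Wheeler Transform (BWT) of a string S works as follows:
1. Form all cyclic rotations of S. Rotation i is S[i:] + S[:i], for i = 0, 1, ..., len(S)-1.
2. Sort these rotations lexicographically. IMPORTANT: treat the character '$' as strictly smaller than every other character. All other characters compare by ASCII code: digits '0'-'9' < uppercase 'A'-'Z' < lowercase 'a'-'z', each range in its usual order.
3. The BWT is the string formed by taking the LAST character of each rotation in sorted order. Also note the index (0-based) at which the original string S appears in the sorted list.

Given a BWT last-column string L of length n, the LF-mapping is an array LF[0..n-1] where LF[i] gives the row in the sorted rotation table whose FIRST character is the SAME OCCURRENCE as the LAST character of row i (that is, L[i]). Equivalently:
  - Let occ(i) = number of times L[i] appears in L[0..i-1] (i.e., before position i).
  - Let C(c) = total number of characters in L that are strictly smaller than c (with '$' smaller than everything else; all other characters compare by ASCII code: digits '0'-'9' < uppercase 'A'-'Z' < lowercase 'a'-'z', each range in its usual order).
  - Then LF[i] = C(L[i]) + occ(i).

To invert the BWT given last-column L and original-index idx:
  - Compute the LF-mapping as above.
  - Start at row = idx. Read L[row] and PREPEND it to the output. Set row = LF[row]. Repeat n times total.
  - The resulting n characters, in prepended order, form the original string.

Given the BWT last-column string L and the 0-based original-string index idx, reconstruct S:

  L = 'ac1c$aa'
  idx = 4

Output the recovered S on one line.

LF mapping: 2 5 1 6 0 3 4
Walk LF starting at row 4, prepending L[row]:
  step 1: row=4, L[4]='$', prepend. Next row=LF[4]=0
  step 2: row=0, L[0]='a', prepend. Next row=LF[0]=2
  step 3: row=2, L[2]='1', prepend. Next row=LF[2]=1
  step 4: row=1, L[1]='c', prepend. Next row=LF[1]=5
  step 5: row=5, L[5]='a', prepend. Next row=LF[5]=3
  step 6: row=3, L[3]='c', prepend. Next row=LF[3]=6
  step 7: row=6, L[6]='a', prepend. Next row=LF[6]=4
Reversed output: acac1a$

Answer: acac1a$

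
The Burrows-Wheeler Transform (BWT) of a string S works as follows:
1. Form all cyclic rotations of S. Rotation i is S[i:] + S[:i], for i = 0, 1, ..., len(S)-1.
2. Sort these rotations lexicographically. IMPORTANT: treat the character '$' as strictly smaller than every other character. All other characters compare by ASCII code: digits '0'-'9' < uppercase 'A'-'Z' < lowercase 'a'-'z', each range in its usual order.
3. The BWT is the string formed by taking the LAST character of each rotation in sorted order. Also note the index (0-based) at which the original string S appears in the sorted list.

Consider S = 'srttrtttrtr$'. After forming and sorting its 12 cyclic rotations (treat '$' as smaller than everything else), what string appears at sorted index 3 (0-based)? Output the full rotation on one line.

Answer: rttrtttrtr$s

Derivation:
All 12 rotations (rotation i = S[i:]+S[:i]):
  rot[0] = srttrtttrtr$
  rot[1] = rttrtttrtr$s
  rot[2] = ttrtttrtr$sr
  rot[3] = trtttrtr$srt
  rot[4] = rtttrtr$srtt
  rot[5] = tttrtr$srttr
  rot[6] = ttrtr$srttrt
  rot[7] = trtr$srttrtt
  rot[8] = rtr$srttrttt
  rot[9] = tr$srttrtttr
  rot[10] = r$srttrtttrt
  rot[11] = $srttrtttrtr
Sorted (with $ < everything):
  sorted[0] = $srttrtttrtr
  sorted[1] = r$srttrtttrt
  sorted[2] = rtr$srttrttt
  sorted[3] = rttrtttrtr$s
  sorted[4] = rtttrtr$srtt
  sorted[5] = srttrtttrtr$
  sorted[6] = tr$srttrtttr
  sorted[7] = trtr$srttrtt
  sorted[8] = trtttrtr$srt
  sorted[9] = ttrtr$srttrt
  sorted[10] = ttrtttrtr$sr
  sorted[11] = tttrtr$srttr
sorted[3] = rttrtttrtr$s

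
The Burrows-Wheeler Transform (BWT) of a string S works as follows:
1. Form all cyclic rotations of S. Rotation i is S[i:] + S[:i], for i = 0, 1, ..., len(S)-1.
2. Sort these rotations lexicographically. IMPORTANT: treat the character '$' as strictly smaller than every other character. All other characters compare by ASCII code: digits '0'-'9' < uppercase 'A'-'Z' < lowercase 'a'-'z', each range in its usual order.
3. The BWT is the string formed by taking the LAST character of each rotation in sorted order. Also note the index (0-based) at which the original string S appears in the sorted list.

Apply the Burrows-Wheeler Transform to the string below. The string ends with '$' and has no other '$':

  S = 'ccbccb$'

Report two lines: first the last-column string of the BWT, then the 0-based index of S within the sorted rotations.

All 7 rotations (rotation i = S[i:]+S[:i]):
  rot[0] = ccbccb$
  rot[1] = cbccb$c
  rot[2] = bccb$cc
  rot[3] = ccb$ccb
  rot[4] = cb$ccbc
  rot[5] = b$ccbcc
  rot[6] = $ccbccb
Sorted (with $ < everything):
  sorted[0] = $ccbccb  (last char: 'b')
  sorted[1] = b$ccbcc  (last char: 'c')
  sorted[2] = bccb$cc  (last char: 'c')
  sorted[3] = cb$ccbc  (last char: 'c')
  sorted[4] = cbccb$c  (last char: 'c')
  sorted[5] = ccb$ccb  (last char: 'b')
  sorted[6] = ccbccb$  (last char: '$')
Last column: bccccb$
Original string S is at sorted index 6

Answer: bccccb$
6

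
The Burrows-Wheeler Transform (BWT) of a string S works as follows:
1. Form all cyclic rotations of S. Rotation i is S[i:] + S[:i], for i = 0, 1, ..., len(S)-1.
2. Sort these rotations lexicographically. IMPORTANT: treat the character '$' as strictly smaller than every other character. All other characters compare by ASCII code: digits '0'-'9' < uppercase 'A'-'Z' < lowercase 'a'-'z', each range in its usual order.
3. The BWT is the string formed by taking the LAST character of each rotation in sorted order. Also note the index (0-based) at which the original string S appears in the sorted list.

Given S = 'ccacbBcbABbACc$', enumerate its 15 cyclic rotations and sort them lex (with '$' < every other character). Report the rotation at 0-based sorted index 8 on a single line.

Answer: bACc$ccacbBcbAB

Derivation:
All 15 rotations (rotation i = S[i:]+S[:i]):
  rot[0] = ccacbBcbABbACc$
  rot[1] = cacbBcbABbACc$c
  rot[2] = acbBcbABbACc$cc
  rot[3] = cbBcbABbACc$cca
  rot[4] = bBcbABbACc$ccac
  rot[5] = BcbABbACc$ccacb
  rot[6] = cbABbACc$ccacbB
  rot[7] = bABbACc$ccacbBc
  rot[8] = ABbACc$ccacbBcb
  rot[9] = BbACc$ccacbBcbA
  rot[10] = bACc$ccacbBcbAB
  rot[11] = ACc$ccacbBcbABb
  rot[12] = Cc$ccacbBcbABbA
  rot[13] = c$ccacbBcbABbAC
  rot[14] = $ccacbBcbABbACc
Sorted (with $ < everything):
  sorted[0] = $ccacbBcbABbACc
  sorted[1] = ABbACc$ccacbBcb
  sorted[2] = ACc$ccacbBcbABb
  sorted[3] = BbACc$ccacbBcbA
  sorted[4] = BcbABbACc$ccacb
  sorted[5] = Cc$ccacbBcbABbA
  sorted[6] = acbBcbABbACc$cc
  sorted[7] = bABbACc$ccacbBc
  sorted[8] = bACc$ccacbBcbAB
  sorted[9] = bBcbABbACc$ccac
  sorted[10] = c$ccacbBcbABbAC
  sorted[11] = cacbBcbABbACc$c
  sorted[12] = cbABbACc$ccacbB
  sorted[13] = cbBcbABbACc$cca
  sorted[14] = ccacbBcbABbACc$
sorted[8] = bACc$ccacbBcbAB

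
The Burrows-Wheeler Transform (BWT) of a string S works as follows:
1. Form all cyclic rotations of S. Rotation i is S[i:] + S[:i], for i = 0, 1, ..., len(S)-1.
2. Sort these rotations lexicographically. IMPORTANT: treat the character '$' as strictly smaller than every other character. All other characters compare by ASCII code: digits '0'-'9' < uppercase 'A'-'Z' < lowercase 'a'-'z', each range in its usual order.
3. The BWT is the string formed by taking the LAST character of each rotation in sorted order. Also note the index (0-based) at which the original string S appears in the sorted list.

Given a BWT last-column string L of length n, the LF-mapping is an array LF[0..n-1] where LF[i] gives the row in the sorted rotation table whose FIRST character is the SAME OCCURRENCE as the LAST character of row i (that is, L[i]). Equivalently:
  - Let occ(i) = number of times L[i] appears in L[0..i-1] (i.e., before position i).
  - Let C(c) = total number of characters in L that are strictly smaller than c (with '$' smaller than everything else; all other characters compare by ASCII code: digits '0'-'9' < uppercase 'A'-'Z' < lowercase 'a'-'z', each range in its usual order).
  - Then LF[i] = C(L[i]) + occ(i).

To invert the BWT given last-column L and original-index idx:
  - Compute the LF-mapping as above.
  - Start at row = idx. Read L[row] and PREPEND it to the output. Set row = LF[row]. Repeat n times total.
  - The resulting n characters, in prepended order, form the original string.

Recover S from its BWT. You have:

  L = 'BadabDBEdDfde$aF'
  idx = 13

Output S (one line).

Answer: ddBFfbDaedaDEaB$

Derivation:
LF mapping: 1 7 11 8 10 3 2 5 12 4 15 13 14 0 9 6
Walk LF starting at row 13, prepending L[row]:
  step 1: row=13, L[13]='$', prepend. Next row=LF[13]=0
  step 2: row=0, L[0]='B', prepend. Next row=LF[0]=1
  step 3: row=1, L[1]='a', prepend. Next row=LF[1]=7
  step 4: row=7, L[7]='E', prepend. Next row=LF[7]=5
  step 5: row=5, L[5]='D', prepend. Next row=LF[5]=3
  step 6: row=3, L[3]='a', prepend. Next row=LF[3]=8
  step 7: row=8, L[8]='d', prepend. Next row=LF[8]=12
  step 8: row=12, L[12]='e', prepend. Next row=LF[12]=14
  step 9: row=14, L[14]='a', prepend. Next row=LF[14]=9
  step 10: row=9, L[9]='D', prepend. Next row=LF[9]=4
  step 11: row=4, L[4]='b', prepend. Next row=LF[4]=10
  step 12: row=10, L[10]='f', prepend. Next row=LF[10]=15
  step 13: row=15, L[15]='F', prepend. Next row=LF[15]=6
  step 14: row=6, L[6]='B', prepend. Next row=LF[6]=2
  step 15: row=2, L[2]='d', prepend. Next row=LF[2]=11
  step 16: row=11, L[11]='d', prepend. Next row=LF[11]=13
Reversed output: ddBFfbDaedaDEaB$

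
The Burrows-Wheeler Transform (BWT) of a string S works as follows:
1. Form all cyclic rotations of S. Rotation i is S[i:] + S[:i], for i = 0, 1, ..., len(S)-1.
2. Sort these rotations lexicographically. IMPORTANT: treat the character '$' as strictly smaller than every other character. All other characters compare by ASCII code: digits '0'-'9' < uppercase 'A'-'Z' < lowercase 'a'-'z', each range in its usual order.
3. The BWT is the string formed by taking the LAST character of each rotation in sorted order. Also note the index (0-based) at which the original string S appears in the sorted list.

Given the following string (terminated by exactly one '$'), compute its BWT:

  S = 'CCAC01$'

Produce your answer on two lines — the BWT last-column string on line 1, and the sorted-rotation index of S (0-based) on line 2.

Answer: 1C0CAC$
6

Derivation:
All 7 rotations (rotation i = S[i:]+S[:i]):
  rot[0] = CCAC01$
  rot[1] = CAC01$C
  rot[2] = AC01$CC
  rot[3] = C01$CCA
  rot[4] = 01$CCAC
  rot[5] = 1$CCAC0
  rot[6] = $CCAC01
Sorted (with $ < everything):
  sorted[0] = $CCAC01  (last char: '1')
  sorted[1] = 01$CCAC  (last char: 'C')
  sorted[2] = 1$CCAC0  (last char: '0')
  sorted[3] = AC01$CC  (last char: 'C')
  sorted[4] = C01$CCA  (last char: 'A')
  sorted[5] = CAC01$C  (last char: 'C')
  sorted[6] = CCAC01$  (last char: '$')
Last column: 1C0CAC$
Original string S is at sorted index 6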